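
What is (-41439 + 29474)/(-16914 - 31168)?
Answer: 11965/48082 ≈ 0.24885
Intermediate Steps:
(-41439 + 29474)/(-16914 - 31168) = -11965/(-48082) = -11965*(-1/48082) = 11965/48082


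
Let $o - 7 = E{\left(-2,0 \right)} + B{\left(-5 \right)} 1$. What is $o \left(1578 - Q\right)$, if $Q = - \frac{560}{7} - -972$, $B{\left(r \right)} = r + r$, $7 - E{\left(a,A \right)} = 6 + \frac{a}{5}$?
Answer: $- \frac{5488}{5} \approx -1097.6$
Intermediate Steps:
$E{\left(a,A \right)} = 1 - \frac{a}{5}$ ($E{\left(a,A \right)} = 7 - \left(6 + \frac{a}{5}\right) = 1 - \frac{a}{5}$)
$B{\left(r \right)} = 2 r$
$Q = 892$ ($Q = \left(-560\right) \frac{1}{7} + 972 = -80 + 972 = 892$)
$o = - \frac{8}{5}$ ($o = 7 + \left(\left(1 - - \frac{2}{5}\right) + 2 \left(-5\right) 1\right) = 7 + \left(\left(1 + \frac{2}{5}\right) - 10\right) = 7 + \left(\frac{7}{5} - 10\right) = 7 - \frac{43}{5} = - \frac{8}{5} \approx -1.6$)
$o \left(1578 - Q\right) = - \frac{8 \left(1578 - 892\right)}{5} = \left(- \frac{8}{5}\right) 686 = - \frac{5488}{5}$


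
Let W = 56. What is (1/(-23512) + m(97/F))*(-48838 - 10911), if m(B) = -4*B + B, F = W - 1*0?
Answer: 6387586343/20573 ≈ 3.1048e+5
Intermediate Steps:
F = 56 (F = 56 - 1*0 = 56 + 0 = 56)
m(B) = -3*B
(1/(-23512) + m(97/F))*(-48838 - 10911) = (1/(-23512) - 291/56)*(-48838 - 10911) = (-1/23512 - 291/56)*(-59749) = -106907/20573*(-59749) = 6387586343/20573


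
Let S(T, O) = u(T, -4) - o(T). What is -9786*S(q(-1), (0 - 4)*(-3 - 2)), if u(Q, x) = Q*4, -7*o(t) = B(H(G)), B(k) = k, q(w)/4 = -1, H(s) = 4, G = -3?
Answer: 150984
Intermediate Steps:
q(w) = -4 (q(w) = 4*(-1) = -4)
o(t) = -4/7 (o(t) = -⅐*4 = -4/7)
u(Q, x) = 4*Q
S(T, O) = 4/7 + 4*T (S(T, O) = 4*T - 1*(-4/7) = 4*T + 4/7 = 4/7 + 4*T)
-9786*S(q(-1), (0 - 4)*(-3 - 2)) = -9786*(4/7 + 4*(-4)) = -9786*(4/7 - 16) = -9786*(-108/7) = 150984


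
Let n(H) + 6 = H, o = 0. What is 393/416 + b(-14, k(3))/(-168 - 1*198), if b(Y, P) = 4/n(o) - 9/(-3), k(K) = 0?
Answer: 214301/228384 ≈ 0.93834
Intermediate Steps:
n(H) = -6 + H
b(Y, P) = 7/3 (b(Y, P) = 4/(-6 + 0) - 9/(-3) = 4/(-6) - 9*(-⅓) = 4*(-⅙) + 3 = -⅔ + 3 = 7/3)
393/416 + b(-14, k(3))/(-168 - 1*198) = 393/416 + 7/(3*(-168 - 1*198)) = 393*(1/416) + 7/(3*(-168 - 198)) = 393/416 + (7/3)/(-366) = 393/416 + (7/3)*(-1/366) = 393/416 - 7/1098 = 214301/228384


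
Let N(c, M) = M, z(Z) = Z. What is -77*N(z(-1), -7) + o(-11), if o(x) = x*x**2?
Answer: -792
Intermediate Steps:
o(x) = x**3
-77*N(z(-1), -7) + o(-11) = -77*(-7) + (-11)**3 = 539 - 1331 = -792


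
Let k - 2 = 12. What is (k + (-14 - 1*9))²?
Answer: 81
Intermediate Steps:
k = 14 (k = 2 + 12 = 14)
(k + (-14 - 1*9))² = (14 + (-14 - 1*9))² = (14 + (-14 - 9))² = (14 - 23)² = (-9)² = 81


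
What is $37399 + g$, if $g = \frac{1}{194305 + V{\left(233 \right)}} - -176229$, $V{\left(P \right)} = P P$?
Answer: $\frac{53106639033}{248594} \approx 2.1363 \cdot 10^{5}$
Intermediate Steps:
$V{\left(P \right)} = P^{2}$
$g = \frac{43809472027}{248594}$ ($g = \frac{1}{194305 + 233^{2}} - -176229 = \frac{1}{194305 + 54289} + 176229 = \frac{1}{248594} + 176229 = \frac{43809472027}{248594} \approx 1.7623 \cdot 10^{5}$)
$37399 + g = 37399 + \frac{43809472027}{248594} = \frac{53106639033}{248594}$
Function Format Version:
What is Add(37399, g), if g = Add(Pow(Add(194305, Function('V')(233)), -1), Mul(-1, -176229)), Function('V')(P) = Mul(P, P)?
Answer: Rational(53106639033, 248594) ≈ 2.1363e+5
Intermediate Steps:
Function('V')(P) = Pow(P, 2)
g = Rational(43809472027, 248594) (g = Add(Pow(Add(194305, Pow(233, 2)), -1), Mul(-1, -176229)) = Add(Pow(Add(194305, 54289), -1), 176229) = Add(Pow(248594, -1), 176229) = Add(Rational(1, 248594), 176229) = Rational(43809472027, 248594) ≈ 1.7623e+5)
Add(37399, g) = Add(37399, Rational(43809472027, 248594)) = Rational(53106639033, 248594)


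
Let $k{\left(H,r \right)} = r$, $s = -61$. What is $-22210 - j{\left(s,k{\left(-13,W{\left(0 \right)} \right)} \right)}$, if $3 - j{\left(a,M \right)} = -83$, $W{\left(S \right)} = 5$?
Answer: $-22296$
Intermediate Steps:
$j{\left(a,M \right)} = 86$ ($j{\left(a,M \right)} = 3 - -83 = 3 + 83 = 86$)
$-22210 - j{\left(s,k{\left(-13,W{\left(0 \right)} \right)} \right)} = -22210 - 86 = -22296$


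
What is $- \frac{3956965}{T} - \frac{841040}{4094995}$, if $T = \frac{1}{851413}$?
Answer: $- \frac{2759217001614081663}{818999} \approx -3.369 \cdot 10^{12}$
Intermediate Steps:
$T = \frac{1}{851413} \approx 1.1745 \cdot 10^{-6}$
$- \frac{3956965}{T} - \frac{841040}{4094995} = - 3956965 \frac{1}{\frac{1}{851413}} - \frac{841040}{4094995} = \left(-3956965\right) 851413 - \frac{168208}{818999} = -3369011441545 - \frac{168208}{818999} = - \frac{2759217001614081663}{818999}$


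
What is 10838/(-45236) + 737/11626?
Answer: -11582957/65739217 ≈ -0.17620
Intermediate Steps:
10838/(-45236) + 737/11626 = 10838*(-1/45236) + 737*(1/11626) = -5419/22618 + 737/11626 = -11582957/65739217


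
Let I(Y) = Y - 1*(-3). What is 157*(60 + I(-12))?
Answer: 8007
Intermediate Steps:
I(Y) = 3 + Y (I(Y) = Y + 3 = 3 + Y)
157*(60 + I(-12)) = 157*(60 + (3 - 12)) = 157*(60 - 9) = 157*51 = 8007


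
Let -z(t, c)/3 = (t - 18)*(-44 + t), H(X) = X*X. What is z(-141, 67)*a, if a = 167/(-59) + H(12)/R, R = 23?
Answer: -410780475/1357 ≈ -3.0271e+5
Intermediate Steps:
H(X) = X²
a = 4655/1357 (a = 167/(-59) + 12²/23 = 167*(-1/59) + 144*(1/23) = -167/59 + 144/23 = 4655/1357 ≈ 3.4304)
z(t, c) = -3*(-44 + t)*(-18 + t) (z(t, c) = -3*(t - 18)*(-44 + t) = -3*(-18 + t)*(-44 + t) = -3*(-44 + t)*(-18 + t))
z(-141, 67)*a = (-2376 - 3*(-141)² + 186*(-141))*(4655/1357) = (-2376 - 3*19881 - 26226)*(4655/1357) = (-2376 - 59643 - 26226)*(4655/1357) = -88245*4655/1357 = -410780475/1357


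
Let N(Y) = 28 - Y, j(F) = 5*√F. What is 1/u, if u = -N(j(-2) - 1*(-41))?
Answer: 13/219 - 5*I*√2/219 ≈ 0.059361 - 0.032288*I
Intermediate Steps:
u = 13 + 5*I*√2 (u = -(28 - (5*√(-2) - 1*(-41))) = -(28 - (5*(I*√2) + 41)) = -(28 - (5*I*√2 + 41)) = -(28 - (41 + 5*I*√2)) = -(28 + (-41 - 5*I*√2)) = -(-13 - 5*I*√2) = 13 + 5*I*√2 ≈ 13.0 + 7.0711*I)
1/u = 1/(13 + 5*I*√2)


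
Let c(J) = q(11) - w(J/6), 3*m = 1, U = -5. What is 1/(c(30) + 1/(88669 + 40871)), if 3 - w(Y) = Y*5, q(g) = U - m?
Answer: 43180/719667 ≈ 0.060000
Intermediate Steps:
m = ⅓ (m = (⅓)*1 = ⅓ ≈ 0.33333)
q(g) = -16/3 (q(g) = -5 - 1*⅓ = -5 - ⅓ = -16/3)
w(Y) = 3 - 5*Y (w(Y) = 3 - Y*5 = 3 - 5*Y)
c(J) = -25/3 + 5*J/6 (c(J) = -16/3 - (3 - 5*J/6) = -16/3 + (-3 + 5*J/6) = -25/3 + 5*J/6)
1/(c(30) + 1/(88669 + 40871)) = 1/((-25/3 + (⅚)*30) + 1/(88669 + 40871)) = 1/((-25/3 + 25) + 1/129540) = 1/(50/3 + 1/129540) = 1/(719667/43180) = 43180/719667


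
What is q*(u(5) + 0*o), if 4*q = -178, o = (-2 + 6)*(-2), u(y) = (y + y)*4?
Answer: -1780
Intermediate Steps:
u(y) = 8*y (u(y) = (2*y)*4 = 8*y)
o = -8 (o = 4*(-2) = -8)
q = -89/2 (q = (¼)*(-178) = -89/2 ≈ -44.500)
q*(u(5) + 0*o) = -89*(8*5 + 0*(-8))/2 = -89*(40 + 0)/2 = -89/2*40 = -1780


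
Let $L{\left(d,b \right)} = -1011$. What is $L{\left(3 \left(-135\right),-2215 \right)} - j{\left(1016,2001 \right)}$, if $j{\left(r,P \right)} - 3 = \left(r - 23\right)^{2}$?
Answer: $-987063$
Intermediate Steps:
$j{\left(r,P \right)} = 3 + \left(-23 + r\right)^{2}$ ($j{\left(r,P \right)} = 3 + \left(r - 23\right)^{2} = 3 + \left(-23 + r\right)^{2}$)
$L{\left(3 \left(-135\right),-2215 \right)} - j{\left(1016,2001 \right)} = -1011 - \left(3 + \left(-23 + 1016\right)^{2}\right) = -1011 - \left(3 + 993^{2}\right) = -1011 - \left(3 + 986049\right) = -1011 - 986052 = -987063$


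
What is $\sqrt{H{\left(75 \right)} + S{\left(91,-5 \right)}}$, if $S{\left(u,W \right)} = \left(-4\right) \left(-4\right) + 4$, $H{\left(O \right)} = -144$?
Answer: $2 i \sqrt{31} \approx 11.136 i$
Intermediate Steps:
$S{\left(u,W \right)} = 20$ ($S{\left(u,W \right)} = 16 + 4 = 20$)
$\sqrt{H{\left(75 \right)} + S{\left(91,-5 \right)}} = \sqrt{-144 + 20} = \sqrt{-124} = 2 i \sqrt{31}$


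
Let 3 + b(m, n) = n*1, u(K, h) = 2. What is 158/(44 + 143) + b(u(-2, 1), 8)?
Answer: 1093/187 ≈ 5.8449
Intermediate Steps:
b(m, n) = -3 + n (b(m, n) = -3 + n*1 = -3 + n)
158/(44 + 143) + b(u(-2, 1), 8) = 158/(44 + 143) + (-3 + 8) = 158/187 + 5 = 1093/187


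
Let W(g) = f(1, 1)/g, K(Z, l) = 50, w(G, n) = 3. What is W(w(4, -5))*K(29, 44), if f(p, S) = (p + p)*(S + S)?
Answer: 200/3 ≈ 66.667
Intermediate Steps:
f(p, S) = 4*S*p (f(p, S) = (2*p)*(2*S) = 4*S*p)
W(g) = 4/g (W(g) = (4*1*1)/g = 4/g)
W(w(4, -5))*K(29, 44) = (4/3)*50 = 200/3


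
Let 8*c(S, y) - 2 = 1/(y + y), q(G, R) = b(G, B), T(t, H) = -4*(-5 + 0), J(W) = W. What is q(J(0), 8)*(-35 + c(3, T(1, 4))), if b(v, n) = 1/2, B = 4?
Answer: -11119/640 ≈ -17.373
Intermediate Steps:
T(t, H) = 20 (T(t, H) = -4*(-5) = 20)
b(v, n) = ½ (b(v, n) = 1*(½) = ½)
q(G, R) = ½
c(S, y) = ¼ + 1/(16*y) (c(S, y) = ¼ + 1/(8*(y + y)) = ¼ + 1/(8*((2*y))) = ¼ + (1/(2*y))/8 = ¼ + 1/(16*y))
q(J(0), 8)*(-35 + c(3, T(1, 4))) = (-35 + (1/16)*(1 + 4*20)/20)/2 = (-35 + (1/16)*(1/20)*(1 + 80))/2 = (-35 + (1/16)*(1/20)*81)/2 = (-35 + 81/320)/2 = (½)*(-11119/320) = -11119/640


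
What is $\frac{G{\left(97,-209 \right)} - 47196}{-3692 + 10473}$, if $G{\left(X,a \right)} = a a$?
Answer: $- \frac{3515}{6781} \approx -0.51836$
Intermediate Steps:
$G{\left(X,a \right)} = a^{2}$
$\frac{G{\left(97,-209 \right)} - 47196}{-3692 + 10473} = \frac{\left(-209\right)^{2} - 47196}{-3692 + 10473} = \frac{43681 - 47196}{6781} = \left(-3515\right) \frac{1}{6781} = - \frac{3515}{6781}$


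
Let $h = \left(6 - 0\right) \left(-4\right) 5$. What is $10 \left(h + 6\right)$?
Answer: $-1140$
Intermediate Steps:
$h = -120$ ($h = \left(6 + 0\right) \left(-4\right) 5 = 6 \left(-4\right) 5 = \left(-24\right) 5 = -120$)
$10 \left(h + 6\right) = 10 \left(-120 + 6\right) = 10 \left(-114\right) = -1140$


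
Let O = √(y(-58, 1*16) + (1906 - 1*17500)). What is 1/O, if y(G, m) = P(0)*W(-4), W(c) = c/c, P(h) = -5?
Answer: -I*√15599/15599 ≈ -0.0080067*I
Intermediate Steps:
W(c) = 1
y(G, m) = -5 (y(G, m) = -5*1 = -5)
O = I*√15599 (O = √(-5 + (1906 - 1*17500)) = √(-5 + (1906 - 17500)) = √(-5 - 15594) = √(-15599) = I*√15599 ≈ 124.9*I)
1/O = 1/(I*√15599) = -I*√15599/15599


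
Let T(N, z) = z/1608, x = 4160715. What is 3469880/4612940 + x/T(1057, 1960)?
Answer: 38578197091927/11301703 ≈ 3.4135e+6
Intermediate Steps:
T(N, z) = z/1608 (T(N, z) = z*(1/1608) = z/1608)
3469880/4612940 + x/T(1057, 1960) = 3469880/4612940 + 4160715/(((1/1608)*1960)) = 3469880*(1/4612940) + 4160715/(245/201) = 173494/230647 + 4160715*(201/245) = 173494/230647 + 167260743/49 = 38578197091927/11301703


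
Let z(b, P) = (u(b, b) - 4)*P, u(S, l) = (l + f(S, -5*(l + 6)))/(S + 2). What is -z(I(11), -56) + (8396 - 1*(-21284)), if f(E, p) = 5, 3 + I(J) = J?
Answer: 147644/5 ≈ 29529.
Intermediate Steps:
I(J) = -3 + J
u(S, l) = (5 + l)/(2 + S) (u(S, l) = (l + 5)/(S + 2) = (5 + l)/(2 + S))
z(b, P) = P*(-4 + (5 + b)/(2 + b)) (z(b, P) = ((5 + b)/(2 + b) - 4)*P = (-4 + (5 + b)/(2 + b))*P = P*(-4 + (5 + b)/(2 + b)))
-z(I(11), -56) + (8396 - 1*(-21284)) = -(-3)*(-56)*(1 + (-3 + 11))/(2 + (-3 + 11)) + (8396 - 1*(-21284)) = -(-3)*(-56)*(1 + 8)/(2 + 8) + (8396 + 21284) = -(-3)*(-56)*9/10 + 29680 = -1*756/5 + 29680 = -756/5 + 29680 = 147644/5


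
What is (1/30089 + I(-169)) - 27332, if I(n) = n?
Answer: -827477588/30089 ≈ -27501.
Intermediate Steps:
(1/30089 + I(-169)) - 27332 = (1/30089 - 169) - 27332 = -5085040/30089 - 27332 = -827477588/30089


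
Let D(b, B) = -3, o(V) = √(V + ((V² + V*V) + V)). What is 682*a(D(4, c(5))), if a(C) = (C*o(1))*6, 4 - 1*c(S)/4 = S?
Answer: -24552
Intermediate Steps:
c(S) = 16 - 4*S
o(V) = √(2*V + 2*V²) (o(V) = √(V + ((V² + V²) + V)) = √(V + (2*V² + V)) = √(V + (V + 2*V²)) = √(2*V + 2*V²))
a(C) = 12*C (a(C) = (C*(√2*√(1*(1 + 1))))*6 = (C*(√2*√(1*2)))*6 = (C*(√2*√2))*6 = (C*2)*6 = (2*C)*6 = 12*C)
682*a(D(4, c(5))) = 682*(12*(-3)) = 682*(-36) = -24552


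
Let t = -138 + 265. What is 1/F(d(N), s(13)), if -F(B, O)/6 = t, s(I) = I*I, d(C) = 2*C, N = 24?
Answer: -1/762 ≈ -0.0013123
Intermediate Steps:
t = 127
s(I) = I²
F(B, O) = -762 (F(B, O) = -6*127 = -762)
1/F(d(N), s(13)) = 1/(-762) = -1/762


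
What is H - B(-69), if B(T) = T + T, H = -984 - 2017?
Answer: -2863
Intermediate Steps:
H = -3001
B(T) = 2*T
H - B(-69) = -3001 - 2*(-69) = -3001 - 1*(-138) = -3001 + 138 = -2863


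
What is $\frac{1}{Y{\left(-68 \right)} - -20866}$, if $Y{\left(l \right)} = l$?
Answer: $\frac{1}{20798} \approx 4.8082 \cdot 10^{-5}$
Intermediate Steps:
$\frac{1}{Y{\left(-68 \right)} - -20866} = \frac{1}{-68 - -20866} = \frac{1}{-68 + 20866} = \frac{1}{20798}$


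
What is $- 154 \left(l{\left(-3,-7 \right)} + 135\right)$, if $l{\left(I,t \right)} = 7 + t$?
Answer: $-20790$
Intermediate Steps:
$- 154 \left(l{\left(-3,-7 \right)} + 135\right) = - 154 \left(\left(7 - 7\right) + 135\right) = - 154 \left(0 + 135\right) = \left(-154\right) 135 = -20790$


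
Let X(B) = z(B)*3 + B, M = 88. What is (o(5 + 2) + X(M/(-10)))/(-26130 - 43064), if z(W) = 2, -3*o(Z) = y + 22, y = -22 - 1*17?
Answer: -43/1037910 ≈ -4.1429e-5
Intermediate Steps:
y = -39 (y = -22 - 17 = -39)
o(Z) = 17/3 (o(Z) = -(-39 + 22)/3 = -⅓*(-17) = 17/3)
X(B) = 6 + B (X(B) = 2*3 + B = 6 + B)
(o(5 + 2) + X(M/(-10)))/(-26130 - 43064) = (17/3 + (6 + 88/(-10)))/(-26130 - 43064) = (17/3 + (6 + 88*(-⅒)))/(-69194) = (17/3 + (6 - 44/5))*(-1/69194) = (17/3 - 14/5)*(-1/69194) = (43/15)*(-1/69194) = -43/1037910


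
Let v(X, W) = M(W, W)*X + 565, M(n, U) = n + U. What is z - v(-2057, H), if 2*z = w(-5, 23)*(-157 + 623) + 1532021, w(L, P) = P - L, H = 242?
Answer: 3535115/2 ≈ 1.7676e+6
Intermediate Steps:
M(n, U) = U + n
v(X, W) = 565 + 2*W*X (v(X, W) = (W + W)*X + 565 = (2*W)*X + 565 = 2*W*X + 565 = 565 + 2*W*X)
z = 1545069/2 (z = ((23 - 1*(-5))*(-157 + 623) + 1532021)/2 = ((23 + 5)*466 + 1532021)/2 = (28*466 + 1532021)/2 = (13048 + 1532021)/2 = (1/2)*1545069 = 1545069/2 ≈ 7.7253e+5)
z - v(-2057, H) = 1545069/2 - (565 + 2*242*(-2057)) = 1545069/2 - (565 - 995588) = 1545069/2 - 1*(-995023) = 1545069/2 + 995023 = 3535115/2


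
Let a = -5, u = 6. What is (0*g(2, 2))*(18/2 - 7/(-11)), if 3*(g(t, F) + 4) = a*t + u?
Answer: 0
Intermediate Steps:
g(t, F) = -2 - 5*t/3 (g(t, F) = -4 + (-5*t + 6)/3 = -4 + (6 - 5*t)/3 = -4 + (2 - 5*t/3) = -2 - 5*t/3)
(0*g(2, 2))*(18/2 - 7/(-11)) = (0*(-2 - 5/3*2))*(18/2 - 7/(-11)) = (0*(-2 - 10/3))*(18*(½) - 7*(-1/11)) = (0*(-16/3))*(9 + 7/11) = 0*(106/11) = 0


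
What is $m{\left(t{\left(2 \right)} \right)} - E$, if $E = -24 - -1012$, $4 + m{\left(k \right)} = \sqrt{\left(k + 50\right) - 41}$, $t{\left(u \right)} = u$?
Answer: $-992 + \sqrt{11} \approx -988.68$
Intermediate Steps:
$m{\left(k \right)} = -4 + \sqrt{9 + k}$ ($m{\left(k \right)} = -4 + \sqrt{\left(k + 50\right) - 41} = -4 + \sqrt{\left(50 + k\right) - 41} = -4 + \sqrt{9 + k}$)
$E = 988$ ($E = -24 + 1012 = 988$)
$m{\left(t{\left(2 \right)} \right)} - E = \left(-4 + \sqrt{9 + 2}\right) - 988 = \left(-4 + \sqrt{11}\right) - 988 = -992 + \sqrt{11}$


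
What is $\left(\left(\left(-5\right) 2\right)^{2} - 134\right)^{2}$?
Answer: $1156$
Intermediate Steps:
$\left(\left(\left(-5\right) 2\right)^{2} - 134\right)^{2} = \left(\left(-10\right)^{2} - 134\right)^{2} = \left(100 - 134\right)^{2} = \left(-34\right)^{2} = 1156$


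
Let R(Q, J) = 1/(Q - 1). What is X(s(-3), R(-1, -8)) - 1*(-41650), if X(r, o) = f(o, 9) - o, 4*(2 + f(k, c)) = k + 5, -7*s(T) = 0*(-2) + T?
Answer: 333197/8 ≈ 41650.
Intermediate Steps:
R(Q, J) = 1/(-1 + Q)
s(T) = -T/7 (s(T) = -(0*(-2) + T)/7 = -(0 + T)/7 = -T/7)
f(k, c) = -3/4 + k/4 (f(k, c) = -2 + (k + 5)/4 = -2 + (5 + k)/4 = -2 + (5/4 + k/4) = -3/4 + k/4)
X(r, o) = -3/4 - 3*o/4 (X(r, o) = (-3/4 + o/4) - o = -3/4 - 3*o/4)
X(s(-3), R(-1, -8)) - 1*(-41650) = (-3/4 - 3/(4*(-1 - 1))) - 1*(-41650) = (-3/4 - 3/4/(-2)) + 41650 = (-3/4 - 3/4*(-1/2)) + 41650 = (-3/4 + 3/8) + 41650 = -3/8 + 41650 = 333197/8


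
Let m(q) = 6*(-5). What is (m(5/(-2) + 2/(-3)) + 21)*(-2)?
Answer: 18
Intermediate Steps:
m(q) = -30
(m(5/(-2) + 2/(-3)) + 21)*(-2) = (-30 + 21)*(-2) = -9*(-2) = 18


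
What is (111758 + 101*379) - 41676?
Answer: 108361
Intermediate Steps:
(111758 + 101*379) - 41676 = (111758 + 38279) - 41676 = 150037 - 41676 = 108361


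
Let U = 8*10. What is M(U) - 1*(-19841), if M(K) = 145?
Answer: 19986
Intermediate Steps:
U = 80
M(U) - 1*(-19841) = 145 - 1*(-19841) = 145 + 19841 = 19986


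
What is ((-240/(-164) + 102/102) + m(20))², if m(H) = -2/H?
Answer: 938961/168100 ≈ 5.5857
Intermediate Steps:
((-240/(-164) + 102/102) + m(20))² = ((-240/(-164) + 102/102) - 2/20)² = ((-240*(-1/164) + 102*(1/102)) - 2*1/20)² = ((60/41 + 1) - ⅒)² = (101/41 - ⅒)² = (969/410)² = 938961/168100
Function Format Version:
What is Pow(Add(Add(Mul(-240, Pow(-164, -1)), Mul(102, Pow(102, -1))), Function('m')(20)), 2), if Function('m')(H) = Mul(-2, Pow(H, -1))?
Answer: Rational(938961, 168100) ≈ 5.5857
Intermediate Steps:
Pow(Add(Add(Mul(-240, Pow(-164, -1)), Mul(102, Pow(102, -1))), Function('m')(20)), 2) = Pow(Add(Add(Mul(-240, Pow(-164, -1)), Mul(102, Pow(102, -1))), Mul(-2, Pow(20, -1))), 2) = Pow(Add(Add(Mul(-240, Rational(-1, 164)), Mul(102, Rational(1, 102))), Mul(-2, Rational(1, 20))), 2) = Pow(Add(Add(Rational(60, 41), 1), Rational(-1, 10)), 2) = Pow(Add(Rational(101, 41), Rational(-1, 10)), 2) = Pow(Rational(969, 410), 2) = Rational(938961, 168100)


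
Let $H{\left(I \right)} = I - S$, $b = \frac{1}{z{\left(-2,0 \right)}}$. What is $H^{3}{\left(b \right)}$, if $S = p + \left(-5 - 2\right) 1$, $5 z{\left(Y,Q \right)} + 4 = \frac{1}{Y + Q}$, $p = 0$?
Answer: $\frac{148877}{729} \approx 204.22$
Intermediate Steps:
$z{\left(Y,Q \right)} = - \frac{4}{5} + \frac{1}{5 \left(Q + Y\right)}$ ($z{\left(Y,Q \right)} = - \frac{4}{5} + \frac{1}{5 \left(Y + Q\right)} = - \frac{4}{5} + \frac{1}{5 \left(Q + Y\right)}$)
$S = -7$ ($S = 0 + \left(-5 - 2\right) 1 = 0 - 7 = -7$)
$b = - \frac{10}{9}$ ($b = \frac{1}{\frac{1}{5} \frac{1}{0 - 2} \left(1 - 0 - -8\right)} = \frac{1}{\frac{1}{5} \frac{1}{-2} \left(1 + 0 + 8\right)} = \frac{1}{\frac{1}{5} \left(- \frac{1}{2}\right) 9} = \frac{1}{- \frac{9}{10}} = - \frac{10}{9} \approx -1.1111$)
$H{\left(I \right)} = 7 + I$ ($H{\left(I \right)} = I - -7 = I + 7 = 7 + I$)
$H^{3}{\left(b \right)} = \left(7 - \frac{10}{9}\right)^{3} = \left(\frac{53}{9}\right)^{3} = \frac{148877}{729}$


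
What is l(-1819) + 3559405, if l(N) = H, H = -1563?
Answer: 3557842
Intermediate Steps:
l(N) = -1563
l(-1819) + 3559405 = -1563 + 3559405 = 3557842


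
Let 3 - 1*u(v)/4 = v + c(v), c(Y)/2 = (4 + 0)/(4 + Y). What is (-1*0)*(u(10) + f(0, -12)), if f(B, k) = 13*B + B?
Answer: 0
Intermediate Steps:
c(Y) = 8/(4 + Y) (c(Y) = 2*((4 + 0)/(4 + Y)) = 2*(4/(4 + Y)) = 8/(4 + Y))
f(B, k) = 14*B
u(v) = 12 - 32/(4 + v) - 4*v (u(v) = 12 - 4*(v + 8/(4 + v)) = 12 + (-32/(4 + v) - 4*v) = 12 - 32/(4 + v) - 4*v)
(-1*0)*(u(10) + f(0, -12)) = (-1*0)*(4*(-8 + (3 - 1*10)*(4 + 10))/(4 + 10) + 14*0) = 0*(4*(-8 + (3 - 10)*14)/14 + 0) = 0*(4*(1/14)*(-8 - 7*14) + 0) = 0*(4*(1/14)*(-8 - 98) + 0) = 0*(4*(1/14)*(-106) + 0) = 0*(-212/7 + 0) = 0*(-212/7) = 0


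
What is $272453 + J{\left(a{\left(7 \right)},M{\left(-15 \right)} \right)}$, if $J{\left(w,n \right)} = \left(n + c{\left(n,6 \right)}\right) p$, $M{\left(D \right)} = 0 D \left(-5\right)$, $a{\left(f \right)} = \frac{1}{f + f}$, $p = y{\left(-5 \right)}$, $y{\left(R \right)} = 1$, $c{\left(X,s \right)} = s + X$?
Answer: $272459$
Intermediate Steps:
$c{\left(X,s \right)} = X + s$
$p = 1$
$a{\left(f \right)} = \frac{1}{2 f}$
$M{\left(D \right)} = 0$ ($M{\left(D \right)} = 0 \left(-5\right) = 0$)
$J{\left(w,n \right)} = 6 + 2 n$ ($J{\left(w,n \right)} = \left(n + \left(n + 6\right)\right) 1 = \left(n + \left(6 + n\right)\right) 1 = \left(6 + 2 n\right) 1 = 6 + 2 n$)
$272453 + J{\left(a{\left(7 \right)},M{\left(-15 \right)} \right)} = 272453 + \left(6 + 2 \cdot 0\right) = 272453 + \left(6 + 0\right) = 272453 + 6 = 272459$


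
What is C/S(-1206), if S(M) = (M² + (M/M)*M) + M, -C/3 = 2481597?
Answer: -827199/161336 ≈ -5.1272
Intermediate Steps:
C = -7444791 (C = -3*2481597 = -7444791)
S(M) = M² + 2*M (S(M) = (M² + 1*M) + M = (M² + M) + M = (M + M²) + M = M² + 2*M)
C/S(-1206) = -7444791*(-1/(1206*(2 - 1206))) = -7444791/((-1206*(-1204))) = -7444791/1452024 = -7444791*1/1452024 = -827199/161336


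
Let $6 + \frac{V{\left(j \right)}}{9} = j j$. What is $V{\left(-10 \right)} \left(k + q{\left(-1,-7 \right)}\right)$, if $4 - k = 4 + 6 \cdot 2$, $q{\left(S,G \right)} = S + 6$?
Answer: $-5922$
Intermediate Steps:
$q{\left(S,G \right)} = 6 + S$
$V{\left(j \right)} = -54 + 9 j^{2}$ ($V{\left(j \right)} = -54 + 9 j j = -54 + 9 j^{2}$)
$k = -12$ ($k = 4 - \left(4 + 6 \cdot 2\right) = 4 - \left(4 + 12\right) = 4 - 16 = -12$)
$V{\left(-10 \right)} \left(k + q{\left(-1,-7 \right)}\right) = \left(-54 + 9 \left(-10\right)^{2}\right) \left(-12 + \left(6 - 1\right)\right) = \left(-54 + 9 \cdot 100\right) \left(-12 + 5\right) = \left(-54 + 900\right) \left(-7\right) = 846 \left(-7\right) = -5922$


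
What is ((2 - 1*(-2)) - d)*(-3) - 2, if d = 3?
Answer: -5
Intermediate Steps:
((2 - 1*(-2)) - d)*(-3) - 2 = ((2 - 1*(-2)) - 1*3)*(-3) - 2 = ((2 + 2) - 3)*(-3) - 2 = (4 - 3)*(-3) - 2 = 1*(-3) - 2 = -3 - 2 = -5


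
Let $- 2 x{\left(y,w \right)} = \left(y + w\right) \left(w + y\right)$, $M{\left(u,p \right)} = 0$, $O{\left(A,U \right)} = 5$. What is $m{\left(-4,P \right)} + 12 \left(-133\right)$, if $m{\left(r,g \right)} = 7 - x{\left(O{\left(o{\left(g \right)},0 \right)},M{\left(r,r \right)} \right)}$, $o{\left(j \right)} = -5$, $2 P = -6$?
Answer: $- \frac{3153}{2} \approx -1576.5$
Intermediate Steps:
$P = -3$ ($P = \frac{1}{2} \left(-6\right) = -3$)
$x{\left(y,w \right)} = - \frac{\left(w + y\right)^{2}}{2}$ ($x{\left(y,w \right)} = - \frac{\left(y + w\right) \left(w + y\right)}{2} = - \frac{\left(w + y\right) \left(w + y\right)}{2} = - \frac{\left(w + y\right)^{2}}{2}$)
$m{\left(r,g \right)} = \frac{39}{2}$ ($m{\left(r,g \right)} = 7 - - \frac{\left(0 + 5\right)^{2}}{2} = 7 - - \frac{5^{2}}{2} = 7 - \left(- \frac{1}{2}\right) 25 = 7 - - \frac{25}{2} = 7 + \frac{25}{2} = \frac{39}{2}$)
$m{\left(-4,P \right)} + 12 \left(-133\right) = \frac{39}{2} + 12 \left(-133\right) = \frac{39}{2} - 1596 = - \frac{3153}{2}$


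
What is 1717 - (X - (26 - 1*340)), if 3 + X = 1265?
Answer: 141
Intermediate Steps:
X = 1262 (X = -3 + 1265 = 1262)
1717 - (X - (26 - 1*340)) = 1717 - (1262 - (26 - 1*340)) = 1717 - (1262 - (26 - 340)) = 1717 - (1262 - 1*(-314)) = 1717 - (1262 + 314) = 1717 - 1*1576 = 1717 - 1576 = 141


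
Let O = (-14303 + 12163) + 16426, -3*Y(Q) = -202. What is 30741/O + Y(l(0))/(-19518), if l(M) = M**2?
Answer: 299520457/139417074 ≈ 2.1484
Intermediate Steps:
Y(Q) = 202/3 (Y(Q) = -1/3*(-202) = 202/3)
O = 14286 (O = -2140 + 16426 = 14286)
30741/O + Y(l(0))/(-19518) = 30741/14286 + (202/3)/(-19518) = 30741*(1/14286) + (202/3)*(-1/19518) = 10247/4762 - 101/29277 = 299520457/139417074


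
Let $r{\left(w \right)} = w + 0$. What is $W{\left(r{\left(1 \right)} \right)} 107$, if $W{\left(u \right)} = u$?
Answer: $107$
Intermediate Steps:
$r{\left(w \right)} = w$
$W{\left(r{\left(1 \right)} \right)} 107 = 1 \cdot 107 = 107$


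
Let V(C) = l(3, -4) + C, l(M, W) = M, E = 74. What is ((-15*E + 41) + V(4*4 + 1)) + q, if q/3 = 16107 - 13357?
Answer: 7201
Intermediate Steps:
q = 8250 (q = 3*(16107 - 13357) = 3*2750 = 8250)
V(C) = 3 + C
((-15*E + 41) + V(4*4 + 1)) + q = ((-15*74 + 41) + (3 + (4*4 + 1))) + 8250 = ((-1110 + 41) + (3 + (16 + 1))) + 8250 = (-1069 + (3 + 17)) + 8250 = (-1069 + 20) + 8250 = -1049 + 8250 = 7201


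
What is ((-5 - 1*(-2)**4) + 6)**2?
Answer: 225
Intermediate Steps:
((-5 - 1*(-2)**4) + 6)**2 = ((-5 - 1*16) + 6)**2 = ((-5 - 16) + 6)**2 = (-21 + 6)**2 = (-15)**2 = 225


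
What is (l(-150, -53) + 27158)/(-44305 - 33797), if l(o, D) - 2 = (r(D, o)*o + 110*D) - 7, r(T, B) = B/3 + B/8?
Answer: -63271/156204 ≈ -0.40505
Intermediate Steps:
r(T, B) = 11*B/24 (r(T, B) = B*(⅓) + B*(⅛) = B/3 + B/8 = 11*B/24)
l(o, D) = -5 + 110*D + 11*o²/24 (l(o, D) = 2 + (((11*o/24)*o + 110*D) - 7) = 2 + ((11*o²/24 + 110*D) - 7) = 2 + ((110*D + 11*o²/24) - 7) = 2 + (-7 + 110*D + 11*o²/24) = -5 + 110*D + 11*o²/24)
(l(-150, -53) + 27158)/(-44305 - 33797) = ((-5 + 110*(-53) + (11/24)*(-150)²) + 27158)/(-44305 - 33797) = ((-5 - 5830 + (11/24)*22500) + 27158)/(-78102) = ((-5 - 5830 + 20625/2) + 27158)*(-1/78102) = (8955/2 + 27158)*(-1/78102) = (63271/2)*(-1/78102) = -63271/156204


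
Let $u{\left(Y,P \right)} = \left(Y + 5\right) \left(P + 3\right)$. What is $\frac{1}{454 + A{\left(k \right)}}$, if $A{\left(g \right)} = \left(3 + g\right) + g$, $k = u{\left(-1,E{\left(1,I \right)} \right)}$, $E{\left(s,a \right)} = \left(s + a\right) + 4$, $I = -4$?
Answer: $\frac{1}{489} \approx 0.002045$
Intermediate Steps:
$E{\left(s,a \right)} = 4 + a + s$ ($E{\left(s,a \right)} = \left(a + s\right) + 4 = 4 + a + s$)
$u{\left(Y,P \right)} = \left(3 + P\right) \left(5 + Y\right)$ ($u{\left(Y,P \right)} = \left(5 + Y\right) \left(3 + P\right) = \left(3 + P\right) \left(5 + Y\right)$)
$k = 16$ ($k = 15 + 3 \left(-1\right) + 5 \left(4 - 4 + 1\right) + \left(4 - 4 + 1\right) \left(-1\right) = 15 - 3 + 5 \cdot 1 + 1 \left(-1\right) = 15 - 3 + 5 - 1 = 16$)
$A{\left(g \right)} = 3 + 2 g$
$\frac{1}{454 + A{\left(k \right)}} = \frac{1}{454 + \left(3 + 2 \cdot 16\right)} = \frac{1}{454 + \left(3 + 32\right)} = \frac{1}{454 + 35} = \frac{1}{489}$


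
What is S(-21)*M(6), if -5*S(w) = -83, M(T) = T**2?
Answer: 2988/5 ≈ 597.60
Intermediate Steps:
S(w) = 83/5 (S(w) = -1/5*(-83) = 83/5)
S(-21)*M(6) = (83/5)*6**2 = (83/5)*36 = 2988/5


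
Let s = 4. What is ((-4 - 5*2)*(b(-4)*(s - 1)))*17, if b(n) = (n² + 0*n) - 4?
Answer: -8568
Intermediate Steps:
b(n) = -4 + n² (b(n) = (n² + 0) - 4 = n² - 4 = -4 + n²)
((-4 - 5*2)*(b(-4)*(s - 1)))*17 = ((-4 - 5*2)*((-4 + (-4)²)*(4 - 1)))*17 = ((-4 - 10)*((-4 + 16)*3))*17 = -168*3*17 = -14*36*17 = -504*17 = -8568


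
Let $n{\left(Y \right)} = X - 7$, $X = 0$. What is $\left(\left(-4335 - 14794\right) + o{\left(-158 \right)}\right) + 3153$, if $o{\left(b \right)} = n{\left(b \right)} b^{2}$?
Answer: $-190724$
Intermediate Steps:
$n{\left(Y \right)} = -7$ ($n{\left(Y \right)} = 0 - 7 = -7$)
$o{\left(b \right)} = - 7 b^{2}$
$\left(\left(-4335 - 14794\right) + o{\left(-158 \right)}\right) + 3153 = \left(\left(-4335 - 14794\right) - 7 \left(-158\right)^{2}\right) + 3153 = \left(-19129 - 174748\right) + 3153 = -193877 + 3153 = -190724$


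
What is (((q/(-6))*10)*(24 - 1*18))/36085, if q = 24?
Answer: -48/7217 ≈ -0.0066510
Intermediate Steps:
(((q/(-6))*10)*(24 - 1*18))/36085 = (((24/(-6))*10)*(24 - 1*18))/36085 = (((24*(-⅙))*10)*(24 - 18))*(1/36085) = (-4*10*6)*(1/36085) = -40*6*(1/36085) = -240*1/36085 = -48/7217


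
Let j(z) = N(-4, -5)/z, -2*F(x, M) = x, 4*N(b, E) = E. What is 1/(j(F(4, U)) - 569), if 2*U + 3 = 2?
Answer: -8/4547 ≈ -0.0017594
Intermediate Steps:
U = -½ (U = -3/2 + (½)*2 = -3/2 + 1 = -½ ≈ -0.50000)
N(b, E) = E/4
F(x, M) = -x/2
j(z) = -5/(4*z) (j(z) = ((¼)*(-5))/z = -5/(4*z))
1/(j(F(4, U)) - 569) = 1/(-5/(4*((-½*4))) - 569) = 1/(-5/4/(-2) - 569) = 1/(-5/4*(-½) - 569) = 1/(5/8 - 569) = 1/(-4547/8) = -8/4547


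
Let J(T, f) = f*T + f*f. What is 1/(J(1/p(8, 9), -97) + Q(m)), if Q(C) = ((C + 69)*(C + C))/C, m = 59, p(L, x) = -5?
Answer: 5/48422 ≈ 0.00010326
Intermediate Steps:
J(T, f) = f**2 + T*f (J(T, f) = T*f + f**2 = f**2 + T*f)
Q(C) = 138 + 2*C (Q(C) = ((69 + C)*(2*C))/C = (2*C*(69 + C))/C = 138 + 2*C)
1/(J(1/p(8, 9), -97) + Q(m)) = 1/(-97*(1/(-5) - 97) + (138 + 2*59)) = 1/(-97*(-1/5 - 97) + (138 + 118)) = 1/(-97*(-486/5) + 256) = 1/(47142/5 + 256) = 1/(48422/5) = 5/48422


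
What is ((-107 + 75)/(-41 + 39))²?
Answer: 256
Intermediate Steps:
((-107 + 75)/(-41 + 39))² = (-32/(-2))² = (-32*(-½))² = 16² = 256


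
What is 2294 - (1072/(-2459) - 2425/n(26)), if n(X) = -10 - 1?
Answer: 56099123/27049 ≈ 2074.0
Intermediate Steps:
n(X) = -11
2294 - (1072/(-2459) - 2425/n(26)) = 2294 - (1072/(-2459) - 2425/(-11)) = 2294 - (1072*(-1/2459) - 2425*(-1/11)) = 2294 - (-1072/2459 + 2425/11) = 2294 - 1*5951283/27049 = 2294 - 5951283/27049 = 56099123/27049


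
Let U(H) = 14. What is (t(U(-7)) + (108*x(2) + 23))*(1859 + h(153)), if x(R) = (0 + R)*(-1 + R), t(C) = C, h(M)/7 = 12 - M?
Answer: 220616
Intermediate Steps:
h(M) = 84 - 7*M (h(M) = 7*(12 - M) = 84 - 7*M)
x(R) = R*(-1 + R)
(t(U(-7)) + (108*x(2) + 23))*(1859 + h(153)) = (14 + (108*(2*(-1 + 2)) + 23))*(1859 + (84 - 7*153)) = (14 + (108*(2*1) + 23))*(1859 + (84 - 1071)) = (14 + (108*2 + 23))*(1859 - 987) = (14 + (216 + 23))*872 = (14 + 239)*872 = 253*872 = 220616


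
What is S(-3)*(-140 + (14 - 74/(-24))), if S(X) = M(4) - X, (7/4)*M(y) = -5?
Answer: -1475/84 ≈ -17.560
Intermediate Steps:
M(y) = -20/7 (M(y) = (4/7)*(-5) = -20/7)
S(X) = -20/7 - X
S(-3)*(-140 + (14 - 74/(-24))) = (-20/7 - 1*(-3))*(-140 + (14 - 74/(-24))) = (-20/7 + 3)*(-140 + (14 - 74*(-1)/24)) = (-140 + (14 - 1*(-37/12)))/7 = (-140 + (14 + 37/12))/7 = (-140 + 205/12)/7 = (1/7)*(-1475/12) = -1475/84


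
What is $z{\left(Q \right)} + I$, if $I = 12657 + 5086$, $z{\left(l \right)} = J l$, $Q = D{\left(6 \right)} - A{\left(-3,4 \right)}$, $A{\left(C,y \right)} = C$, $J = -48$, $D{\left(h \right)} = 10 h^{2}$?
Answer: $319$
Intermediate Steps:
$Q = 363$ ($Q = 10 \cdot 6^{2} - -3 = 10 \cdot 36 + 3 = 360 + 3 = 363$)
$z{\left(l \right)} = - 48 l$
$I = 17743$
$z{\left(Q \right)} + I = \left(-48\right) 363 + 17743 = -17424 + 17743 = 319$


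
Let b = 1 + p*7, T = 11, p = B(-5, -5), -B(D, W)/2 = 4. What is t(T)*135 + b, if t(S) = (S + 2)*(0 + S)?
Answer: 19250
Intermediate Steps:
B(D, W) = -8 (B(D, W) = -2*4 = -8)
p = -8
b = -55 (b = 1 - 8*7 = 1 - 56 = -55)
t(S) = S*(2 + S) (t(S) = (2 + S)*S = S*(2 + S))
t(T)*135 + b = (11*(2 + 11))*135 - 55 = (11*13)*135 - 55 = 143*135 - 55 = 19305 - 55 = 19250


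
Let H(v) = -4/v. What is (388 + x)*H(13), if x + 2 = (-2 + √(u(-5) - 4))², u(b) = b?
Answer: -1524/13 + 48*I/13 ≈ -117.23 + 3.6923*I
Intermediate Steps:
x = -2 + (-2 + 3*I)² (x = -2 + (-2 + √(-5 - 4))² = -2 + (-2 + √(-9))² = -2 + (-2 + 3*I)² ≈ -7.0 - 12.0*I)
(388 + x)*H(13) = (388 + (-7 - 12*I))*(-4/13) = (381 - 12*I)*(-4*1/13) = (381 - 12*I)*(-4/13) = -1524/13 + 48*I/13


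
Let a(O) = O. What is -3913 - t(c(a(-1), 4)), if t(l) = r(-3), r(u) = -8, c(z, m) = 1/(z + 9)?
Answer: -3905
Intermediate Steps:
c(z, m) = 1/(9 + z)
t(l) = -8
-3913 - t(c(a(-1), 4)) = -3913 - 1*(-8) = -3913 + 8 = -3905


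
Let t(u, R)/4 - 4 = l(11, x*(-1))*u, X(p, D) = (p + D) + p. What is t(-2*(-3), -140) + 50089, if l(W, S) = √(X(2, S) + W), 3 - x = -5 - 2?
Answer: 50105 + 24*√5 ≈ 50159.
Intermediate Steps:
x = 10 (x = 3 - (-5 - 2) = 3 - 1*(-7) = 3 + 7 = 10)
X(p, D) = D + 2*p (X(p, D) = (D + p) + p = D + 2*p)
l(W, S) = √(4 + S + W) (l(W, S) = √((S + 2*2) + W) = √((S + 4) + W) = √((4 + S) + W) = √(4 + S + W))
t(u, R) = 16 + 4*u*√5 (t(u, R) = 16 + 4*(√(4 + 10*(-1) + 11)*u) = 16 + 4*(√(4 - 10 + 11)*u) = 16 + 4*(√5*u) = 16 + 4*(u*√5) = 16 + 4*u*√5)
t(-2*(-3), -140) + 50089 = (16 + 4*(-2*(-3))*√5) + 50089 = (16 + 4*6*√5) + 50089 = (16 + 24*√5) + 50089 = 50105 + 24*√5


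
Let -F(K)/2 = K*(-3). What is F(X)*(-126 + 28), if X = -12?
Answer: 7056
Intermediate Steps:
F(K) = 6*K (F(K) = -2*K*(-3) = -(-6)*K = 6*K)
F(X)*(-126 + 28) = (6*(-12))*(-126 + 28) = -72*(-98) = 7056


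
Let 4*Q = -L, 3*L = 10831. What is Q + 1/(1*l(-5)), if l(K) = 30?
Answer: -18051/20 ≈ -902.55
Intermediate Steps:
L = 10831/3 (L = (⅓)*10831 = 10831/3 ≈ 3610.3)
Q = -10831/12 (Q = (-1*10831/3)/4 = (¼)*(-10831/3) = -10831/12 ≈ -902.58)
Q + 1/(1*l(-5)) = -10831/12 + 1/(1*30) = -10831/12 + 1/30 = -18051/20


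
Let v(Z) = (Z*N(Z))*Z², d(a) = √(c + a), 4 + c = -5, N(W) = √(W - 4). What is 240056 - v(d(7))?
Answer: 240056 + 2*I*√2*√(-4 + I*√2) ≈ 2.4005e+5 + 0.98517*I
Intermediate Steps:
N(W) = √(-4 + W)
c = -9 (c = -4 - 5 = -9)
d(a) = √(-9 + a)
v(Z) = Z³*√(-4 + Z) (v(Z) = (Z*√(-4 + Z))*Z² = Z³*√(-4 + Z))
240056 - v(d(7)) = 240056 - (√(-9 + 7))³*√(-4 + √(-9 + 7)) = 240056 - (√(-2))³*√(-4 + √(-2)) = 240056 - (I*√2)³*√(-4 + I*√2) = 240056 - (-2*I*√2)*√(-4 + I*√2) = 240056 - (-2)*I*√2*√(-4 + I*√2) = 240056 + 2*I*√2*√(-4 + I*√2)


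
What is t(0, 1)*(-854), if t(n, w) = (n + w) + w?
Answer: -1708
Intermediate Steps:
t(n, w) = n + 2*w
t(0, 1)*(-854) = (0 + 2*1)*(-854) = (0 + 2)*(-854) = 2*(-854) = -1708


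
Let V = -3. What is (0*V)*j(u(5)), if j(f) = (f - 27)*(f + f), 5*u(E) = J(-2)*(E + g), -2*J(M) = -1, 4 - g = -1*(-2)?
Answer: 0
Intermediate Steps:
g = 2 (g = 4 - (-1)*(-2) = 4 - 1*2 = 4 - 2 = 2)
J(M) = 1/2 (J(M) = -1/2*(-1) = 1/2)
u(E) = 1/5 + E/10 (u(E) = ((E + 2)/2)/5 = ((2 + E)/2)/5 = (1 + E/2)/5 = 1/5 + E/10)
j(f) = 2*f*(-27 + f) (j(f) = (-27 + f)*(2*f) = 2*f*(-27 + f))
(0*V)*j(u(5)) = (0*(-3))*(2*(1/5 + (1/10)*5)*(-27 + (1/5 + (1/10)*5))) = 0*(2*(1/5 + 1/2)*(-27 + (1/5 + 1/2))) = 0*(2*(7/10)*(-27 + 7/10)) = 0*(2*(7/10)*(-263/10)) = 0*(-1841/50) = 0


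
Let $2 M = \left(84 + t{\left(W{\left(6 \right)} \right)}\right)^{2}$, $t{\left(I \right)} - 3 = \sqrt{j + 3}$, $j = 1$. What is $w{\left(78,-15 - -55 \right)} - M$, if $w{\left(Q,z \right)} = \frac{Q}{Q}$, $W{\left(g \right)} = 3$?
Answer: $- \frac{7919}{2} \approx -3959.5$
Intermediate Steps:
$t{\left(I \right)} = 5$ ($t{\left(I \right)} = 3 + \sqrt{1 + 3} = 3 + \sqrt{4} = 3 + 2 = 5$)
$w{\left(Q,z \right)} = 1$
$M = \frac{7921}{2}$ ($M = \frac{\left(84 + 5\right)^{2}}{2} = \frac{89^{2}}{2} = \frac{1}{2} \cdot 7921 = \frac{7921}{2} \approx 3960.5$)
$w{\left(78,-15 - -55 \right)} - M = 1 - \frac{7921}{2} = - \frac{7919}{2}$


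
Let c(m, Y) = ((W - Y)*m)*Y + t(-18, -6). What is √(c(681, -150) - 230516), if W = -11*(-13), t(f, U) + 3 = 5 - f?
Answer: I*√30160446 ≈ 5491.9*I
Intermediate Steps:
t(f, U) = 2 - f (t(f, U) = -3 + (5 - f) = 2 - f)
W = 143
c(m, Y) = 20 + Y*m*(143 - Y) (c(m, Y) = ((143 - Y)*m)*Y + (2 - 1*(-18)) = (m*(143 - Y))*Y + (2 + 18) = Y*m*(143 - Y) + 20 = 20 + Y*m*(143 - Y))
√(c(681, -150) - 230516) = √((20 - 1*681*(-150)² + 143*(-150)*681) - 230516) = √((20 - 1*681*22500 - 14607450) - 230516) = √((20 - 15322500 - 14607450) - 230516) = √(-29929930 - 230516) = √(-30160446) = I*√30160446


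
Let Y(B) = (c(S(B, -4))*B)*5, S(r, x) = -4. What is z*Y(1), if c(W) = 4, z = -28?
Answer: -560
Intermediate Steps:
Y(B) = 20*B (Y(B) = (4*B)*5 = 20*B)
z*Y(1) = -560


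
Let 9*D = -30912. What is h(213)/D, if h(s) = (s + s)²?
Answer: -136107/2576 ≈ -52.837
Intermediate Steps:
D = -10304/3 (D = (⅑)*(-30912) = -10304/3 ≈ -3434.7)
h(s) = 4*s² (h(s) = (2*s)² = 4*s²)
h(213)/D = (4*213²)/(-10304/3) = (4*45369)*(-3/10304) = 181476*(-3/10304) = -136107/2576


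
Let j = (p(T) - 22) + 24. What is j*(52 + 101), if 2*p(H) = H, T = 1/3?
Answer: 663/2 ≈ 331.50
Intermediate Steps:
T = ⅓ ≈ 0.33333
p(H) = H/2
j = 13/6 (j = ((½)*(⅓) - 22) + 24 = (⅙ - 22) + 24 = -131/6 + 24 = 13/6 ≈ 2.1667)
j*(52 + 101) = 13*(52 + 101)/6 = (13/6)*153 = 663/2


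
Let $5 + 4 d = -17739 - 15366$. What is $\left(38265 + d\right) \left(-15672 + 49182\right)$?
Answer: $1004881125$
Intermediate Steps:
$d = - \frac{16555}{2}$ ($d = - \frac{5}{4} + \frac{-17739 - 15366}{4} = - \frac{5}{4} + \frac{1}{4} \left(-33105\right) = - \frac{5}{4} - \frac{33105}{4} = - \frac{16555}{2} \approx -8277.5$)
$\left(38265 + d\right) \left(-15672 + 49182\right) = \left(38265 - \frac{16555}{2}\right) \left(-15672 + 49182\right) = \frac{59975}{2} \cdot 33510 = 1004881125$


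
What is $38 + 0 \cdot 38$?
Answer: $38$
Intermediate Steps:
$38 + 0 \cdot 38 = 38 + 0 = 38$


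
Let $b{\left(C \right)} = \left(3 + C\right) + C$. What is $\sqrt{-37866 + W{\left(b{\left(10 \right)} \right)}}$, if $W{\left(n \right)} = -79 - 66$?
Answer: $i \sqrt{38011} \approx 194.96 i$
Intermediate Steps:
$b{\left(C \right)} = 3 + 2 C$
$W{\left(n \right)} = -145$ ($W{\left(n \right)} = -79 - 66 = -145$)
$\sqrt{-37866 + W{\left(b{\left(10 \right)} \right)}} = \sqrt{-37866 - 145} = \sqrt{-38011} = i \sqrt{38011}$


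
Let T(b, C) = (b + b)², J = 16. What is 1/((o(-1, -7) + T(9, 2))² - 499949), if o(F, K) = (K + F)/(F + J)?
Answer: -225/88946621 ≈ -2.5296e-6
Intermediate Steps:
T(b, C) = 4*b² (T(b, C) = (2*b)² = 4*b²)
o(F, K) = (F + K)/(16 + F) (o(F, K) = (K + F)/(F + 16) = (F + K)/(16 + F))
1/((o(-1, -7) + T(9, 2))² - 499949) = 1/(((-1 - 7)/(16 - 1) + 4*9²)² - 499949) = 1/((-8/15 + 4*81)² - 499949) = 1/(((1/15)*(-8) + 324)² - 499949) = 1/((-8/15 + 324)² - 499949) = 1/((4852/15)² - 499949) = 1/(23541904/225 - 499949) = 1/(-88946621/225) = -225/88946621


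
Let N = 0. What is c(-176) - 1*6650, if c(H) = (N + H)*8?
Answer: -8058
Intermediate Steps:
c(H) = 8*H (c(H) = (0 + H)*8 = H*8 = 8*H)
c(-176) - 1*6650 = 8*(-176) - 1*6650 = -1408 - 6650 = -8058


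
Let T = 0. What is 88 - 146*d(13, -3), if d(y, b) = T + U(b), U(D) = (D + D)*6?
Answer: 5344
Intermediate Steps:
U(D) = 12*D (U(D) = (2*D)*6 = 12*D)
d(y, b) = 12*b (d(y, b) = 0 + 12*b = 12*b)
88 - 146*d(13, -3) = 88 - 1752*(-3) = 88 - 146*(-36) = 88 + 5256 = 5344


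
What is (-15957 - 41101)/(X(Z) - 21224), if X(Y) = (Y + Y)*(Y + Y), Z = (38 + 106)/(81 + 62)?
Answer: 583389521/216963316 ≈ 2.6889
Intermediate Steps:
Z = 144/143 ≈ 1.0070
X(Y) = 4*Y**2 (X(Y) = (2*Y)*(2*Y) = 4*Y**2)
(-15957 - 41101)/(X(Z) - 21224) = (-15957 - 41101)/(4*(144/143)**2 - 21224) = -57058/(4*(20736/20449) - 21224) = -57058/(82944/20449 - 21224) = -57058/(-433926632/20449) = -57058*(-20449/433926632) = 583389521/216963316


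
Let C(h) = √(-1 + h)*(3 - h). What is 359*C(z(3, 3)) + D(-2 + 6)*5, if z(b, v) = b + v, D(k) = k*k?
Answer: 80 - 1077*√5 ≈ -2328.2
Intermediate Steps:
D(k) = k²
359*C(z(3, 3)) + D(-2 + 6)*5 = 359*(√(-1 + (3 + 3))*(3 - (3 + 3))) + (-2 + 6)²*5 = 359*(√(-1 + 6)*(3 - 1*6)) + 4²*5 = 359*(√5*(3 - 6)) + 16*5 = 359*(√5*(-3)) + 80 = 359*(-3*√5) + 80 = -1077*√5 + 80 = 80 - 1077*√5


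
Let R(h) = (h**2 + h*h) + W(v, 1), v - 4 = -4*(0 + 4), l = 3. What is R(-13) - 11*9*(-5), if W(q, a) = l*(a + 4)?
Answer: 848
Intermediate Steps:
v = -12 (v = 4 - 4*(0 + 4) = 4 - 4*4 = 4 - 16 = -12)
W(q, a) = 12 + 3*a (W(q, a) = 3*(a + 4) = 3*(4 + a) = 12 + 3*a)
R(h) = 15 + 2*h**2 (R(h) = (h**2 + h*h) + (12 + 3*1) = (h**2 + h**2) + (12 + 3) = 2*h**2 + 15 = 15 + 2*h**2)
R(-13) - 11*9*(-5) = (15 + 2*(-13)**2) - 11*9*(-5) = (15 + 2*169) - 11*(-45) = (15 + 338) - 1*(-495) = 353 + 495 = 848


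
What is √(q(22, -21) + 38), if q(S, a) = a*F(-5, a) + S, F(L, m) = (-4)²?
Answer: 2*I*√69 ≈ 16.613*I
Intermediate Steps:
F(L, m) = 16
q(S, a) = S + 16*a (q(S, a) = a*16 + S = 16*a + S = S + 16*a)
√(q(22, -21) + 38) = √((22 + 16*(-21)) + 38) = √((22 - 336) + 38) = √(-314 + 38) = √(-276) = 2*I*√69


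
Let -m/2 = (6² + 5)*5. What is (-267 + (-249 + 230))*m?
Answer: 117260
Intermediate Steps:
m = -410 (m = -2*(6² + 5)*5 = -2*(36 + 5)*5 = -82*5 = -2*205 = -410)
(-267 + (-249 + 230))*m = (-267 + (-249 + 230))*(-410) = (-267 - 19)*(-410) = -286*(-410) = 117260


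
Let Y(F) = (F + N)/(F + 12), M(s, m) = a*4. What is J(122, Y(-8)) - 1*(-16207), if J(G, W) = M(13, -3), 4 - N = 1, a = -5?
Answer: 16187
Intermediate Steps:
N = 3 (N = 4 - 1*1 = 4 - 1 = 3)
M(s, m) = -20 (M(s, m) = -5*4 = -20)
Y(F) = (3 + F)/(12 + F) (Y(F) = (F + 3)/(F + 12) = (3 + F)/(12 + F))
J(G, W) = -20
J(122, Y(-8)) - 1*(-16207) = -20 - 1*(-16207) = -20 + 16207 = 16187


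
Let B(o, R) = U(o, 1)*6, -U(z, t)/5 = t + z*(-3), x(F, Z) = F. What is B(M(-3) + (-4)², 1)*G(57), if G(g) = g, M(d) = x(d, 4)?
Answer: 64980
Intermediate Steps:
M(d) = d
U(z, t) = -5*t + 15*z (U(z, t) = -5*(t + z*(-3)) = -5*(t - 3*z) = -5*t + 15*z)
B(o, R) = -30 + 90*o (B(o, R) = (-5*1 + 15*o)*6 = (-5 + 15*o)*6 = -30 + 90*o)
B(M(-3) + (-4)², 1)*G(57) = (-30 + 90*(-3 + (-4)²))*57 = (-30 + 90*(-3 + 16))*57 = (-30 + 90*13)*57 = (-30 + 1170)*57 = 1140*57 = 64980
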